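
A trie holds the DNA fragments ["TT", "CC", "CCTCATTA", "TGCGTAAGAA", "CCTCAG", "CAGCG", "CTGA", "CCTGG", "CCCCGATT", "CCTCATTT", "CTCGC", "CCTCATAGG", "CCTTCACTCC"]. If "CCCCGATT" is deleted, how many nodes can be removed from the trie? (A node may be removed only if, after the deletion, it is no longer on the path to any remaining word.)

6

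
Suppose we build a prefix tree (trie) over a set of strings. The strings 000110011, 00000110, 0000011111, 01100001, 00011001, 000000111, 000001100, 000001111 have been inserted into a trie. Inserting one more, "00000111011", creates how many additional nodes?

Walking "00000111011" from the root, the first 8 characters ("00000111") follow existing edges; "0" is the first miss.
New nodes needed: |"00000111011"| − 8 = 11 − 8 = 3.

3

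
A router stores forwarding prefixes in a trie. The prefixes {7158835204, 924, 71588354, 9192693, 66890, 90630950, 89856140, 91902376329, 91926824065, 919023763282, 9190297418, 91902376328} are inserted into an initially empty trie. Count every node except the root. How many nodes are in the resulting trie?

61

Count nodes per top-level branch (shared prefixes stored once):
  '6'-branch (66890): 5 nodes
  '7'-branch (7158835204, 71588354): 11 nodes
  '8'-branch (89856140): 8 nodes
  '9'-branch (90630950, 91902376328, 919023763282, 91902376329, 9190297418, 91926824065, 9192693, 924): 37 nodes
Sum: 61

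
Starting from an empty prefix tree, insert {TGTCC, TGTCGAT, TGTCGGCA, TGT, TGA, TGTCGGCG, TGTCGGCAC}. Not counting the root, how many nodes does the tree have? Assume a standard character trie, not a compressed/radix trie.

14

Trace insertions, counting only characters that open a new branch:
  "TGTCC" → 5 new (T, G, T, C, C)
  "TGTCGAT" → prefix "TGTC" already present; 3 new (G, A, T)
  "TGTCGGCA" → prefix "TGTCG" already present; 3 new (G, C, A)
  "TGT" → prefix "TGT" already present; 0 new (none)
  "TGA" → prefix "TG" already present; 1 new (A)
  "TGTCGGCG" → prefix "TGTCGGC" already present; 1 new (G)
  "TGTCGGCAC" → prefix "TGTCGGCA" already present; 1 new (C)
Total nodes = 5 + 3 + 3 + 0 + 1 + 1 + 1 = 14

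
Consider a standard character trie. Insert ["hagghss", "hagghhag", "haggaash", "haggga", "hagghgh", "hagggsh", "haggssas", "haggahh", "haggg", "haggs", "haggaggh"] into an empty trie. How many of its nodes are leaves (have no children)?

Leaves are exactly the stored words that no other stored word extends.
Those words: "haggaash", "haggaggh", "haggahh", "haggga", "hagggsh", "hagghgh", "hagghhag", "hagghss", "haggssas"
Leaf count: 9

9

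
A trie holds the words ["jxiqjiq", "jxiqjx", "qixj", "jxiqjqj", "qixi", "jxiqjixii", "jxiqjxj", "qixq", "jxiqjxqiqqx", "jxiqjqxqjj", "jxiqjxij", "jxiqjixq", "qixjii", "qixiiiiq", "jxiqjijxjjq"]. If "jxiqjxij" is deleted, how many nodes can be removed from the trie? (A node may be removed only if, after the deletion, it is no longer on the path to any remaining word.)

Walk "jxiqjxij" from the leaf back toward the root, removing each node that no remaining word uses.
The suffix "ij" (2 nodes) is used only by "jxiqjxij"; the node for "jxiqjx" still has the child "j", so pruning stops there.
Nodes removed: 2

2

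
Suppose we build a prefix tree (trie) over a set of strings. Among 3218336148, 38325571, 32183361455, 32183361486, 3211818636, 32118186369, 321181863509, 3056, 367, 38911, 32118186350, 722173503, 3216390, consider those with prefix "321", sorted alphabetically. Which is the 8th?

Filter for "321…" and sort: "32118186350", "321181863509", "3211818636", "32118186369", "3216390", "32183361455", "3218336148", "32183361486"
The 8th is 32183361486.

32183361486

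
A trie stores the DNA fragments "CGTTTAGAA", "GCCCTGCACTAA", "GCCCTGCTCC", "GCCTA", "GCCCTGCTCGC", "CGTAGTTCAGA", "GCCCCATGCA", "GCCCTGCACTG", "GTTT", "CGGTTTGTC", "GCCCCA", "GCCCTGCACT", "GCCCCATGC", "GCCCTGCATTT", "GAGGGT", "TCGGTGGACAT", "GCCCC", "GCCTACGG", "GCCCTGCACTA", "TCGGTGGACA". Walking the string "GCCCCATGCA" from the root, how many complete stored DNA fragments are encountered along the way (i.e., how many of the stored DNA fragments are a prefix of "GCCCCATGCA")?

Traverse "GCCCCATGCA" character by character; count nodes along the way that are marked as word ends.
Prefixes of the query that are stored words: "GCCCC", "GCCCCA", "GCCCCATGC", "GCCCCATGCA"
Count: 4

4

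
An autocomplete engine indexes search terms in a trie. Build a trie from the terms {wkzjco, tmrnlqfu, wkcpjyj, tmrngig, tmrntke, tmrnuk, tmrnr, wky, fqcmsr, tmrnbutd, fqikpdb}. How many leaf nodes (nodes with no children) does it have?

Leaves are exactly the stored words that no other stored word extends.
Those words: "fqcmsr", "fqikpdb", "tmrnbutd", "tmrngig", "tmrnlqfu", "tmrnr", "tmrntke", "tmrnuk", "wkcpjyj", "wky", "wkzjco"
Leaf count: 11

11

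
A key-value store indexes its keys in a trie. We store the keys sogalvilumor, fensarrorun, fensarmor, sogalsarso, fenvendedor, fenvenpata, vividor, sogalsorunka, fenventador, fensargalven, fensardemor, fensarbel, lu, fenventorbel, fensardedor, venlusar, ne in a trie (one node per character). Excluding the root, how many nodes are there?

94

Count nodes per top-level branch (shared prefixes stored once):
  'f'-branch (fensarbel, fensardedor, fensardemor, fensargalven, fensarmor, fensarrorun, fenvendedor, fenvenpata, fenventador, fenventorbel): 53 nodes
  'l'-branch (lu): 2 nodes
  'n'-branch (ne): 2 nodes
  's'-branch (sogalsarso, sogalsorunka, sogalvilumor): 23 nodes
  'v'-branch (venlusar, vividor): 14 nodes
Sum: 94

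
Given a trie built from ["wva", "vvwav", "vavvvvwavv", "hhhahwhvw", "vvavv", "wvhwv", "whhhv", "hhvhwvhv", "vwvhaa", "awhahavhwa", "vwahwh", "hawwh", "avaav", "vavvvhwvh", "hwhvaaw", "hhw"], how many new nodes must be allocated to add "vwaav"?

"vwa" is already a path in the trie; the remaining "av" must be added.
So 5 − 3 = 2 new nodes.

2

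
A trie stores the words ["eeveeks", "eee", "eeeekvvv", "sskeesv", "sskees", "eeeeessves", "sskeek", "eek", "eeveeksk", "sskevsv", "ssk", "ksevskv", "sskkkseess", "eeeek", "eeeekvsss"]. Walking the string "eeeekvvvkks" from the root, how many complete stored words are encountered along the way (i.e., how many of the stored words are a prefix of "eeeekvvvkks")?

Traverse "eeeekvvvkks" character by character; count nodes along the way that are marked as word ends.
Prefixes of the query that are stored words: "eee", "eeeek", "eeeekvvv"
Count: 3

3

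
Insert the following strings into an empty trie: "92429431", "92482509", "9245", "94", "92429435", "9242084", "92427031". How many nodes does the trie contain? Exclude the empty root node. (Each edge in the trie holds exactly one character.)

23

Trie structure (* marks end of a word):
(root)
└─ 9
   ├─ 2
   │  └─ 4
   │     ├─ 2
   │     │  ├─ 0
   │     │  │  └─ 8
   │     │  │     └─ 4 *
   │     │  ├─ 7
   │     │  │  └─ 0
   │     │  │     └─ 3
   │     │  │        └─ 1 *
   │     │  └─ 9
   │     │     └─ 4
   │     │        └─ 3
   │     │           ├─ 1 *
   │     │           └─ 5 *
   │     ├─ 5 *
   │     └─ 8
   │        └─ 2
   │           └─ 5
   │              └─ 0
   │                 └─ 9 *
   └─ 4 *
Counting every labelled node above: 23.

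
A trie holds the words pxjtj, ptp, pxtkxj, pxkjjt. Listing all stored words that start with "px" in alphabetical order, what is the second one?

pxkjjt

Words with prefix "px", in lexicographic order: "pxjtj", "pxkjjt", "pxtkxj"
Position 2: pxkjjt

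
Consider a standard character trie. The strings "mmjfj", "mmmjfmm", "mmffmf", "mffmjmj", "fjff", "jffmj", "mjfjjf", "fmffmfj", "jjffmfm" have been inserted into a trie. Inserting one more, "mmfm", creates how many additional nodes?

The longest prefix of "mmfm" already in the trie is "mmf" (length 3).
Each of the 1 remaining characters creates one node.

1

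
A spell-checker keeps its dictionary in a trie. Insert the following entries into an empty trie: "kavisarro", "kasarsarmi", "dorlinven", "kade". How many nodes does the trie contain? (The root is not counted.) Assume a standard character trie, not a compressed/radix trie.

Count nodes per top-level branch (shared prefixes stored once):
  'd'-branch (dorlinven): 9 nodes
  'k'-branch (kade, kasarsarmi, kavisarro): 19 nodes
Sum: 28

28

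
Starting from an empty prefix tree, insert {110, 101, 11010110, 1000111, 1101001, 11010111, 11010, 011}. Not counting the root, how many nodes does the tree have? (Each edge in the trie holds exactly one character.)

21

Count nodes per top-level branch (shared prefixes stored once):
  '0'-branch (011): 3 nodes
  '1'-branch (1000111, 101, 110, 11010, 1101001, 11010110, 11010111): 18 nodes
Sum: 21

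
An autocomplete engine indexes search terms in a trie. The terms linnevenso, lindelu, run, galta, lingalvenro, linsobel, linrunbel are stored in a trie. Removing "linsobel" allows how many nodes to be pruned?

5

After clearing the end-marker at "linsobel", prune upward until reaching a node still needed by another word.
The suffix "sobel" (5 nodes) is used only by "linsobel"; the node for "lin" still has the child "n", so pruning stops there.
Nodes removed: 5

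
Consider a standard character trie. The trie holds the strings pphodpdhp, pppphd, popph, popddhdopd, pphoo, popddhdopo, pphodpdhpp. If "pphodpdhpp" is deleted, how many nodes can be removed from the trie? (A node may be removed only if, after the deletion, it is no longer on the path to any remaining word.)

After clearing the end-marker at "pphodpdhpp", prune upward until reaching a node still needed by another word.
The suffix "p" (1 node) is used only by "pphodpdhpp"; "pphodpdhp" is itself a stored word, so pruning stops there.
Nodes removed: 1

1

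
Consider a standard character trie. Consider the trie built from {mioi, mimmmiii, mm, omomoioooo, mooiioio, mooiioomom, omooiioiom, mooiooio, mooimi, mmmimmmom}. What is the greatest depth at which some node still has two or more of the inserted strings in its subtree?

6

Look for the deepest trie node that still has at least two words in its subtree.
e.g. "mooiioio" and "mooiioomom" share the prefix "mooiio" of length 6; no pair shares a longer one.
Longest shared-prefix length: 6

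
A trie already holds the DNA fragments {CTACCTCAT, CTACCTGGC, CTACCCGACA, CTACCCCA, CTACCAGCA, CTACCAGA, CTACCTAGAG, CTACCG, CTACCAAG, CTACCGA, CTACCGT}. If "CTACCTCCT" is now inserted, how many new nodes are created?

2

"CTACCTC" is already a path in the trie; the remaining "CT" must be added.
New nodes needed: |"CTACCTCCT"| − 7 = 9 − 7 = 2.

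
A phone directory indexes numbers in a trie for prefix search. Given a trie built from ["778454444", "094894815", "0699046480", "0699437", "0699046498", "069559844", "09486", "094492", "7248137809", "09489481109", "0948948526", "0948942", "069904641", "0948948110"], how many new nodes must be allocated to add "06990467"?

Walking "06990467" from the root, the first 7 characters ("0699046") follow existing edges; "7" is the first miss.
So 8 − 7 = 1 new nodes.

1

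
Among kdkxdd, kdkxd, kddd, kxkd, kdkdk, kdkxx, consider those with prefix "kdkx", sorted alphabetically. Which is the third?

Words with prefix "kdkx", in lexicographic order: "kdkxd", "kdkxdd", "kdkxx"
The 3rd is kdkxx.

kdkxx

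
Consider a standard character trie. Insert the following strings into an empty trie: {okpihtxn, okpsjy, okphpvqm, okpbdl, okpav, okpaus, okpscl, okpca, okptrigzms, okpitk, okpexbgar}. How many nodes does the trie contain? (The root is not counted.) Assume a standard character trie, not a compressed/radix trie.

Count nodes per top-level branch (shared prefixes stored once):
  'o'-branch (okpaus, okpav, okpbdl, okpca, okpexbgar, okphpvqm, okpihtxn, okpitk, okpscl, okpsjy, okptrigzms): 42 nodes
Sum: 42

42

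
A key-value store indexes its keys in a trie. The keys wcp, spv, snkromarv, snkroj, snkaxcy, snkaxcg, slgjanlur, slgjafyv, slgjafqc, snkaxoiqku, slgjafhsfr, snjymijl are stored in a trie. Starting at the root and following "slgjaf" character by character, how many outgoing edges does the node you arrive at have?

3

The children of the "slgjaf" node are the distinct next characters among strings starting with "slgjaf".
Distinct next characters after "slgjaf": h, q, y.
That node has 3 child edges.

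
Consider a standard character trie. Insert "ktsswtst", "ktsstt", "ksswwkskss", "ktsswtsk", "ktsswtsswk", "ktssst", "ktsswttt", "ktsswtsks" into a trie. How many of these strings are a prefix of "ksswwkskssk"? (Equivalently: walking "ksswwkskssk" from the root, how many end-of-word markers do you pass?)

Traverse "ksswwkskssk" character by character; count nodes along the way that are marked as word ends.
Prefixes of the query that are stored words: "ksswwkskss"
Count: 1

1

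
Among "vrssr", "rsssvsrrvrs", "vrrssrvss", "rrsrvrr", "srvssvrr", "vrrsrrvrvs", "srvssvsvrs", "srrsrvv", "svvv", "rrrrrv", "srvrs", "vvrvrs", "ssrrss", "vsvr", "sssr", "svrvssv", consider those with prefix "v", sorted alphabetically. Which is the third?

Words with prefix "v", in lexicographic order: "vrrsrrvrvs", "vrrssrvss", "vrssr", "vsvr", "vvrvrs"
Position 3: vrssr

vrssr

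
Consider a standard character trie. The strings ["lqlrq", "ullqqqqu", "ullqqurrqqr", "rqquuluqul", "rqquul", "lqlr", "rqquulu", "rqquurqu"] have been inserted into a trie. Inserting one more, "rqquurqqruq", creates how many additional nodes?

The longest prefix of "rqquurqqruq" already in the trie is "rqquurq" (length 7).
So 11 − 7 = 4 new nodes.

4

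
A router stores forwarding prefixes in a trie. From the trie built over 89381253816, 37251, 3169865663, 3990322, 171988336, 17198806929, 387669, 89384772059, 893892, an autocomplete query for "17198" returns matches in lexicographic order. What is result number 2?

171988336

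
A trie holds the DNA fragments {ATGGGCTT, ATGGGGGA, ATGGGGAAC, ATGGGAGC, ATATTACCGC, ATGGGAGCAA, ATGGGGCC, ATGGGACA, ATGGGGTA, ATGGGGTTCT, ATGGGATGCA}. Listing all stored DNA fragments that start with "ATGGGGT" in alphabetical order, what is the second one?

ATGGGGTTCT

Words with prefix "ATGGGGT", in lexicographic order: "ATGGGGTA", "ATGGGGTTCT"
The 2nd is ATGGGGTTCT.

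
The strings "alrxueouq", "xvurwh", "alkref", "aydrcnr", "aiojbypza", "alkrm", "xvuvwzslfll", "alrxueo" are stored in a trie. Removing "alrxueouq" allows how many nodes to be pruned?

A node on "alrxueouq"'s path can go only if nothing else ends at it or branches off below it.
The suffix "uq" (2 nodes) is used only by "alrxueouq"; "alrxueo" is itself a stored word, so pruning stops there.
Nodes removed: 2

2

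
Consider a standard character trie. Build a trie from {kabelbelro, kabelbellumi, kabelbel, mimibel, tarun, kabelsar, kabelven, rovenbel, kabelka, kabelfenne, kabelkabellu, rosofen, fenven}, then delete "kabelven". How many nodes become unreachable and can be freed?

After clearing the end-marker at "kabelven", prune upward until reaching a node still needed by another word.
The suffix "ven" (3 nodes) is used only by "kabelven"; the node for "kabel" still has the child "b", so pruning stops there.
Nodes removed: 3

3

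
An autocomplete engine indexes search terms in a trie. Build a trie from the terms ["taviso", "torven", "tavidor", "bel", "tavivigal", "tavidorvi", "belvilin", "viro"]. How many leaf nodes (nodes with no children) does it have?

A leaf is a node with no children — equivalently, the end of a word that is not a proper prefix of any other stored word.
Those words: "belvilin", "tavidorvi", "taviso", "tavivigal", "torven", "viro"
Leaf count: 6

6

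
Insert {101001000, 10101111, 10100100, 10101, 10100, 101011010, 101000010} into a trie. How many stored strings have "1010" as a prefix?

7

Walk to "1010"; the words in its subtree are exactly those with that prefix.
Words under "1010": 10100, 101000010, 10100100, 101001000, 10101, 101011010, 10101111
Count: 7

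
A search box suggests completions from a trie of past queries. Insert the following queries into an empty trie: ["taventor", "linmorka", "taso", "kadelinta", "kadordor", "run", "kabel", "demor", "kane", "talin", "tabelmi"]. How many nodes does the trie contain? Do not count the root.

Count nodes per top-level branch (shared prefixes stored once):
  'd'-branch (demor): 5 nodes
  'k'-branch (kabel, kadelinta, kadordor, kane): 19 nodes
  'l'-branch (linmorka): 8 nodes
  'r'-branch (run): 3 nodes
  't'-branch (tabelmi, talin, taso, taventor): 18 nodes
Sum: 53

53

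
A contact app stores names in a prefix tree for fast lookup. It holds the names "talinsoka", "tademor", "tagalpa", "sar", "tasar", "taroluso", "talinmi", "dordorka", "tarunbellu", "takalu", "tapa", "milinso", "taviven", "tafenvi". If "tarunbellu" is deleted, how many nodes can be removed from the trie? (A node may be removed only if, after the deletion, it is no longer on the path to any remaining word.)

7

A node on "tarunbellu"'s path can go only if nothing else ends at it or branches off below it.
The suffix "unbellu" (7 nodes) is used only by "tarunbellu"; the node for "tar" still has the child "o", so pruning stops there.
Nodes removed: 7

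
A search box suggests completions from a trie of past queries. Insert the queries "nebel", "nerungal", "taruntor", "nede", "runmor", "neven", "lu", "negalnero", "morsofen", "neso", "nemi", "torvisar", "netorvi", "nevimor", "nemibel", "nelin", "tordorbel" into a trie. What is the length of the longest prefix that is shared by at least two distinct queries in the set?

The deepest shared node is where two words last agree before diverging.
e.g. "nemi" and "nemibel" share the prefix "nemi" of length 4; no pair shares a longer one.
Longest shared-prefix length: 4

4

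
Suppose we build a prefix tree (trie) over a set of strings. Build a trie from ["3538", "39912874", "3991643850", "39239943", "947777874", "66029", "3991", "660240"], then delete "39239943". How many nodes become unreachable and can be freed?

6

After clearing the end-marker at "39239943", prune upward until reaching a node still needed by another word.
The suffix "239943" (6 nodes) is used only by "39239943"; the node for "39" still has the child "9", so pruning stops there.
Nodes removed: 6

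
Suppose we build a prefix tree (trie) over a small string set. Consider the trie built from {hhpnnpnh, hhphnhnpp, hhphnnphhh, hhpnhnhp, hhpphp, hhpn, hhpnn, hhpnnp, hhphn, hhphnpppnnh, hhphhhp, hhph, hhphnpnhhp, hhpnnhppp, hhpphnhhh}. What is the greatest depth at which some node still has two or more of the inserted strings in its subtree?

6

Equivalently: take the maximum, over all pairs, of their longest common prefix length.
"hhphnpnhhp" and "hhphnpppnnh" agree on "hhphnp" (6 characters) before diverging; nothing deeper is shared.
Longest shared-prefix length: 6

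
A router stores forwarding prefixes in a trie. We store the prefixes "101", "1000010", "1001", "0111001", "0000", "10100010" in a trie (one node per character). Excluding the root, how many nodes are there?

Trie structure (* marks end of a word):
(root)
├─ 0
│  ├─ 0
│  │  └─ 0
│  │     └─ 0 *
│  └─ 1
│     └─ 1
│        └─ 1
│           └─ 0
│              └─ 0
│                 └─ 1 *
└─ 1
   └─ 0
      ├─ 0
      │  ├─ 0
      │  │  └─ 0
      │  │     └─ 1
      │  │        └─ 0 *
      │  └─ 1 *
      └─ 1 *
         └─ 0
            └─ 0
               └─ 0
                  └─ 1
                     └─ 0 *
Counting every labelled node above: 24.

24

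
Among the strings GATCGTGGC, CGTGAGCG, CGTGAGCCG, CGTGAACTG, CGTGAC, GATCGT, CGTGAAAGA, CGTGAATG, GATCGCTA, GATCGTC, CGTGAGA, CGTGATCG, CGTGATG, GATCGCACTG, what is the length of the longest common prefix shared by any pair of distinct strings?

7

Equivalently: take the maximum, over all pairs, of their longest common prefix length.
"CGTGAGCCG" and "CGTGAGCG" agree on "CGTGAGC" (7 characters) before diverging; nothing deeper is shared.
Longest shared-prefix length: 7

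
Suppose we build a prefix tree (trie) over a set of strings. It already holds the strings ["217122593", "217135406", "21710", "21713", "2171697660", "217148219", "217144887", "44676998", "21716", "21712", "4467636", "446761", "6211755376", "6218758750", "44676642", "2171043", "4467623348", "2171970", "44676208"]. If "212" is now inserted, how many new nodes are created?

1

Walking "212" from the root, the first 2 characters ("21") follow existing edges; "2" is the first miss.
New nodes needed: |"212"| − 2 = 3 − 2 = 1.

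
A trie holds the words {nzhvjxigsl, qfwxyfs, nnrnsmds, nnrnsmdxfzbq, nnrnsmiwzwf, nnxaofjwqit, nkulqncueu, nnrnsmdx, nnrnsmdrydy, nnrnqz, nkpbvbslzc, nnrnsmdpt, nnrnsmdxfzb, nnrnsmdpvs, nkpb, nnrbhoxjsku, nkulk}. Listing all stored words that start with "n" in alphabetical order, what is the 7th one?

DFS of the "n" subtree visits, in order: "nkpb", "nkpbvbslzc", "nkulk", "nkulqncueu", "nnrbhoxjsku", "nnrnqz", "nnrnsmdpt", "nnrnsmdpvs", "nnrnsmdrydy", "nnrnsmds", "nnrnsmdx", "nnrnsmdxfzb", "nnrnsmdxfzbq", "nnrnsmiwzwf", "nnxaofjwqit", "nzhvjxigsl"
The 7th is nnrnsmdpt.

nnrnsmdpt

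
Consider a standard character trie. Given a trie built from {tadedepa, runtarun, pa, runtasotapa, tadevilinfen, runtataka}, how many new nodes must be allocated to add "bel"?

3

Nothing in the trie begins with "b"; the whole of "bel" is new.
3 − 0 = 3 new nodes.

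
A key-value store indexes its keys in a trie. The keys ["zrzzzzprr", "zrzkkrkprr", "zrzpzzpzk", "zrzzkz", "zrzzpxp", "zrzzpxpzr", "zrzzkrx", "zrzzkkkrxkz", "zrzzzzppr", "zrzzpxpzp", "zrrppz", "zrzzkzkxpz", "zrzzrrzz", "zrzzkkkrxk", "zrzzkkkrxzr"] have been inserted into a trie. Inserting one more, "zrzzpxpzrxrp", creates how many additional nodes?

3

"zrzzpxpzr" is already a path in the trie; the remaining "xrp" must be added.
Each of the 3 remaining characters creates one node.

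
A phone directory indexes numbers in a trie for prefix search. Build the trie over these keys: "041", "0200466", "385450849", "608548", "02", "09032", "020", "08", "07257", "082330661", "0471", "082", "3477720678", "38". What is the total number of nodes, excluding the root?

51

Insert word by word; a character creates a node only if that edge doesn't already exist:
  "041" → 3 new (0, 4, 1)
  "0200466" → prefix "0" already present; 6 new (2, 0, 0, 4, 6, 6)
  "385450849" → 9 new (3, 8, 5, 4, 5, 0, 8, 4, 9)
  "608548" → 6 new (6, 0, 8, 5, 4, 8)
  "02" → prefix "02" already present; 0 new (none)
  "09032" → prefix "0" already present; 4 new (9, 0, 3, 2)
  "020" → prefix "020" already present; 0 new (none)
  "08" → prefix "0" already present; 1 new (8)
  "07257" → prefix "0" already present; 4 new (7, 2, 5, 7)
  "082330661" → prefix "08" already present; 7 new (2, 3, 3, 0, 6, 6, 1)
  "0471" → prefix "04" already present; 2 new (7, 1)
  "082" → prefix "082" already present; 0 new (none)
  "3477720678" → prefix "3" already present; 9 new (4, 7, 7, 7, 2, 0, 6, 7, 8)
  "38" → prefix "38" already present; 0 new (none)
Total nodes = 3 + 6 + 9 + 6 + 0 + 4 + 0 + 1 + 4 + 7 + 2 + 0 + 9 + 0 = 51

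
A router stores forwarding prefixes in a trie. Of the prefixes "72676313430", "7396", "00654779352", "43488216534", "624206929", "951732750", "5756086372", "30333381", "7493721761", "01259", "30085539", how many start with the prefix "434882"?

Filter for entries beginning with "434882":
Matches: "43488216534"
Count: 1

1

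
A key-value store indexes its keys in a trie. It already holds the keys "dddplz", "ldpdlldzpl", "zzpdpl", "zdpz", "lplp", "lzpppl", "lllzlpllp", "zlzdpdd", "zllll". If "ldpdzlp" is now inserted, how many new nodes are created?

3

The longest prefix of "ldpdzlp" already in the trie is "ldpd" (length 4).
New nodes needed: |"ldpdzlp"| − 4 = 7 − 4 = 3.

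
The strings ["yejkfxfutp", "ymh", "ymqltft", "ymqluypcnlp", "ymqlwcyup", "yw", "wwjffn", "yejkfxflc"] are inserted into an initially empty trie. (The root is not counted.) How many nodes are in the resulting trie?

Insert word by word; a character creates a node only if that edge doesn't already exist:
  "yejkfxfutp" → 10 new (y, e, j, k, f, x, f, u, t, p)
  "ymh" → prefix "y" already present; 2 new (m, h)
  "ymqltft" → prefix "ym" already present; 5 new (q, l, t, f, t)
  "ymqluypcnlp" → prefix "ymql" already present; 7 new (u, y, p, c, n, l, p)
  "ymqlwcyup" → prefix "ymql" already present; 5 new (w, c, y, u, p)
  "yw" → prefix "y" already present; 1 new (w)
  "wwjffn" → 6 new (w, w, j, f, f, n)
  "yejkfxflc" → prefix "yejkfxf" already present; 2 new (l, c)
Total nodes = 10 + 2 + 5 + 7 + 5 + 1 + 6 + 2 = 38

38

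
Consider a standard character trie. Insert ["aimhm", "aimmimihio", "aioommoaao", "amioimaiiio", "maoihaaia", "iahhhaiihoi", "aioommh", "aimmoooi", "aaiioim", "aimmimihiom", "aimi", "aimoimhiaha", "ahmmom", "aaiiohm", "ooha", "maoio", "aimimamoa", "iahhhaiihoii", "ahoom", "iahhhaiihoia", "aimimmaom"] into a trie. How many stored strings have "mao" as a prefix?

Filter for entries beginning with "mao":
Words under "mao": maoihaaia, maoio
Count: 2

2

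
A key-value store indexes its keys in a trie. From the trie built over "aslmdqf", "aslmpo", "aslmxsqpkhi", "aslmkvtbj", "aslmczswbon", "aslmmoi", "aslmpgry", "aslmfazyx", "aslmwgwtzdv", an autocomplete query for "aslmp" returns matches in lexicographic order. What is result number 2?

aslmpo

Words with prefix "aslmp", in lexicographic order: "aslmpgry", "aslmpo"
The 2nd is aslmpo.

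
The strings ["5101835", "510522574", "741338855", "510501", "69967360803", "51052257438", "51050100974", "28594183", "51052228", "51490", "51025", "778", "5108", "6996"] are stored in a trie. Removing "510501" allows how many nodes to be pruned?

After clearing the end-marker at "510501", prune upward until reaching a node still needed by another word.
Every node on "510501" is still needed (e.g. by "51050100974"), so nothing is freed.
Nodes removed: 0

0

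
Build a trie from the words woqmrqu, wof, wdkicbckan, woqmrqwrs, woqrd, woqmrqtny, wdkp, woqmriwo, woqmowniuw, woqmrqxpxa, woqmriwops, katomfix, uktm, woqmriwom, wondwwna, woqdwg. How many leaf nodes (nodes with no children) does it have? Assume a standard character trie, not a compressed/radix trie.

15

Leaves are exactly the stored words that no other stored word extends.
Those words: "katomfix", "uktm", "wdkicbckan", "wdkp", "wof", "wondwwna", "woqdwg", "woqmowniuw", "woqmriwom", "woqmriwops", "woqmrqtny", "woqmrqu", "woqmrqwrs", "woqmrqxpxa", "woqrd"
Leaf count: 15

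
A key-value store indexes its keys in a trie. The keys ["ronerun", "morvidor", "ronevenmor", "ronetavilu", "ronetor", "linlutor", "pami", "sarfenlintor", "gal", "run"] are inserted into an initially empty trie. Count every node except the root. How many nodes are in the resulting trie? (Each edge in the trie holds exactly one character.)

58

Trace insertions, counting only characters that open a new branch:
  "ronerun" → 7 new (r, o, n, e, r, u, n)
  "morvidor" → 8 new (m, o, r, v, i, d, o, r)
  "ronevenmor" → prefix "rone" already present; 6 new (v, e, n, m, o, r)
  "ronetavilu" → prefix "rone" already present; 6 new (t, a, v, i, l, u)
  "ronetor" → prefix "ronet" already present; 2 new (o, r)
  "linlutor" → 8 new (l, i, n, l, u, t, o, r)
  "pami" → 4 new (p, a, m, i)
  "sarfenlintor" → 12 new (s, a, r, f, e, n, l, i, n, t, o, r)
  "gal" → 3 new (g, a, l)
  "run" → prefix "r" already present; 2 new (u, n)
Total nodes = 7 + 8 + 6 + 6 + 2 + 8 + 4 + 12 + 3 + 2 = 58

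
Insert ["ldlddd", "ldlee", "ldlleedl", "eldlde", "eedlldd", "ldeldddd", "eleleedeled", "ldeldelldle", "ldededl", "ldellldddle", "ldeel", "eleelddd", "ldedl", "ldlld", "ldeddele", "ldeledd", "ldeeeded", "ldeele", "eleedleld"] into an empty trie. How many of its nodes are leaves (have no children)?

Leaves are exactly the stored words that no other stored word extends.
Those words: "eedlldd", "eldlde", "eleedleld", "eleelddd", "eleleedeled", "ldeddele", "ldededl", "ldedl", "ldeeeded", "ldeele", "ldeldddd", "ldeldelldle", "ldeledd", "ldellldddle", "ldlddd", "ldlee", "ldlld", "ldlleedl"
Leaf count: 18

18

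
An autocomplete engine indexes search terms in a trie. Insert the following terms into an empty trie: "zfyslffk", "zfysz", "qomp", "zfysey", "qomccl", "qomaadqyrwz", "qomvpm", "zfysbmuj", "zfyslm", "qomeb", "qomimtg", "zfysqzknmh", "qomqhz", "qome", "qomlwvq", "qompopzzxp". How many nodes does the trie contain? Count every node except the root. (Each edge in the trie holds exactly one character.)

Count nodes per top-level branch (shared prefixes stored once):
  'q'-branch (qomaadqyrwz, qomccl, qome, qomeb, qomimtg, qomlwvq, qomp, qompopzzxp, qomqhz, qomvpm): 37 nodes
  'z'-branch (zfysbmuj, zfysey, zfyslffk, zfyslm, zfysqzknmh, zfysz): 22 nodes
Sum: 59

59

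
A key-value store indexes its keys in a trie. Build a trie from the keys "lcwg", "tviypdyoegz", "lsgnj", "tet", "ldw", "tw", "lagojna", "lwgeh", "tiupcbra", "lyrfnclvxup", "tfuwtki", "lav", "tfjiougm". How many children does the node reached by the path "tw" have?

0

Walk "tw" from the root, arriving at one node.
No stored string extends past "tw".
That node has 0 child edges.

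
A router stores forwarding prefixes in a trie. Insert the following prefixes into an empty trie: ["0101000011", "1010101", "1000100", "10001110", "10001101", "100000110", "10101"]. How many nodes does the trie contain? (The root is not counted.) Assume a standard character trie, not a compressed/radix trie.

32

Trace insertions, counting only characters that open a new branch:
  "0101000011" → 10 new (0, 1, 0, 1, 0, 0, 0, 0, 1, 1)
  "1010101" → 7 new (1, 0, 1, 0, 1, 0, 1)
  "1000100" → prefix "10" already present; 5 new (0, 0, 1, 0, 0)
  "10001110" → prefix "10001" already present; 3 new (1, 1, 0)
  "10001101" → prefix "100011" already present; 2 new (0, 1)
  "100000110" → prefix "1000" already present; 5 new (0, 0, 1, 1, 0)
  "10101" → prefix "10101" already present; 0 new (none)
Total nodes = 10 + 7 + 5 + 3 + 2 + 5 + 0 = 32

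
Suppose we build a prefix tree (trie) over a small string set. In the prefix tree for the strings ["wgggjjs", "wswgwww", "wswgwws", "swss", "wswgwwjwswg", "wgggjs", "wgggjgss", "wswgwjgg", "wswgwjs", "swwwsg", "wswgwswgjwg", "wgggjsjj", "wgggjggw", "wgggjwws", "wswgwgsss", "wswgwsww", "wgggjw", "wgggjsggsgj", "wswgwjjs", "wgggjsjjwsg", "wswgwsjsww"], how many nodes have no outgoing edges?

18

A leaf is a node with no children — equivalently, the end of a word that is not a proper prefix of any other stored word.
Those words: "swss", "swwwsg", "wgggjggw", "wgggjgss", "wgggjjs", "wgggjsggsgj", "wgggjsjjwsg", "wgggjwws", "wswgwgsss", "wswgwjgg", "wswgwjjs", "wswgwjs", "wswgwsjsww", "wswgwswgjwg", "wswgwsww", "wswgwwjwswg", "wswgwws", "wswgwww"
Leaf count: 18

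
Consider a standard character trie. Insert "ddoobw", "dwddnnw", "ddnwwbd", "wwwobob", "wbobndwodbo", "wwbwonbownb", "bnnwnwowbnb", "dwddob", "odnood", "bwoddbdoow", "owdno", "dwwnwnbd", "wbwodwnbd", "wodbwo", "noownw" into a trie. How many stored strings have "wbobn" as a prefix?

Traverse to the node for "wbobn", then collect every word in that subtree.
Matches: "wbobndwodbo"
Count: 1

1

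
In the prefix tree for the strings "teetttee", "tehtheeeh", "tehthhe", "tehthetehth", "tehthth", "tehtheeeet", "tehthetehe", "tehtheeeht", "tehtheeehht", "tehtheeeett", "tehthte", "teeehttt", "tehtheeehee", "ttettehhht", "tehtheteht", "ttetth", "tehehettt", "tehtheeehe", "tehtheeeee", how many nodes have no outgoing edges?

Leaves are exactly the stored words that no other stored word extends.
Those words: "teeehttt", "teetttee", "tehehettt", "tehtheeeee", "tehtheeeett", "tehtheeehee", "tehtheeehht", "tehtheeeht", "tehthetehe", "tehthetehth", "tehthhe", "tehthte", "tehthth", "ttettehhht", "ttetth"
Leaf count: 15

15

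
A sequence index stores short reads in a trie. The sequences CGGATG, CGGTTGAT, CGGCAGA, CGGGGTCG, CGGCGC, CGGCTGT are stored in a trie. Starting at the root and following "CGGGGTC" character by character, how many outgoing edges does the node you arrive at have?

1

Follow the path "CGGGGTC" to its node, then look at its outgoing edges.
Characters that immediately follow "CGGGGTC" among the stored strings: {G}.
That node has 1 child edge.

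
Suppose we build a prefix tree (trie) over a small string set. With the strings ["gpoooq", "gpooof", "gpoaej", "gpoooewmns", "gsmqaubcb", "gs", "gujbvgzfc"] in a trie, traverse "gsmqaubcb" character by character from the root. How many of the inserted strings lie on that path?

2

Check each prefix of "gsmqaubcb" against the stored set — each match is an end-marker on the path.
Prefixes of the query that are stored words: "gs", "gsmqaubcb"
Count: 2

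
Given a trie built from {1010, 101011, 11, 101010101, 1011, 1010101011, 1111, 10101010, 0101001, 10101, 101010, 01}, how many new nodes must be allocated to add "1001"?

"10" is already a path in the trie; the remaining "01" must be added.
So 4 − 2 = 2 new nodes.

2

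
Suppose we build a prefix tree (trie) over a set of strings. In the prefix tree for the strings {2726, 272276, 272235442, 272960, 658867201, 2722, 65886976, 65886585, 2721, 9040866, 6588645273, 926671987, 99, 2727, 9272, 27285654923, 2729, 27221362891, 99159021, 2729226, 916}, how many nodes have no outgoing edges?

18

Leaves are exactly the stored words that no other stored word extends.
Those words: "2721", "27221362891", "272235442", "272276", "2726", "2727", "27285654923", "2729226", "272960", "6588645273", "65886585", "658867201", "65886976", "9040866", "916", "926671987", "9272", "99159021"
Leaf count: 18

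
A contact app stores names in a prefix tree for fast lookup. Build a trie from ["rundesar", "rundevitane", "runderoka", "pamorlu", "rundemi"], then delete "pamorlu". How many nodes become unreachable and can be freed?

7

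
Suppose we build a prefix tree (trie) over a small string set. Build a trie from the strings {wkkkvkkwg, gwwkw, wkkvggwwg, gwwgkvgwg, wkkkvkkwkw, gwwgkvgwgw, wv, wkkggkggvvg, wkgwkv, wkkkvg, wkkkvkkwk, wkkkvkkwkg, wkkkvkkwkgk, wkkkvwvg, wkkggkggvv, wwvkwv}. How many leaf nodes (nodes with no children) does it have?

12

Leaves are exactly the stored words that no other stored word extends.
Those words: "gwwgkvgwgw", "gwwkw", "wkgwkv", "wkkggkggvvg", "wkkkvg", "wkkkvkkwg", "wkkkvkkwkgk", "wkkkvkkwkw", "wkkkvwvg", "wkkvggwwg", "wv", "wwvkwv"
Leaf count: 12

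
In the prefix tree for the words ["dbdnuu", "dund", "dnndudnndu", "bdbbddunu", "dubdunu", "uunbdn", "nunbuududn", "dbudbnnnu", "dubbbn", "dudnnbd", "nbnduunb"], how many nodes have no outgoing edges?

Leaves are exactly the stored words that no other stored word extends.
Those words: "bdbbddunu", "dbdnuu", "dbudbnnnu", "dnndudnndu", "dubbbn", "dubdunu", "dudnnbd", "dund", "nbnduunb", "nunbuududn", "uunbdn"
Leaf count: 11

11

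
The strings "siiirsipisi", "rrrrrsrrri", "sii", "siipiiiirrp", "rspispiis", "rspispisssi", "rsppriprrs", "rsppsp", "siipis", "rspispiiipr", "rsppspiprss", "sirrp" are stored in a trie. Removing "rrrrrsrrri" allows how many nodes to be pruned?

9

A node on "rrrrrsrrri"'s path can go only if nothing else ends at it or branches off below it.
The suffix "rrrrsrrri" (9 nodes) is used only by "rrrrrsrrri"; the node for "r" still has the child "s", so pruning stops there.
Nodes removed: 9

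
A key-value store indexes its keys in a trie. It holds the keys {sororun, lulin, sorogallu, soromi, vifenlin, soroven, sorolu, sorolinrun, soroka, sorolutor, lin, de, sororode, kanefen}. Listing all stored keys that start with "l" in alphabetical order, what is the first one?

Words with prefix "l", in lexicographic order: "lin", "lulin"
Position 1: lin

lin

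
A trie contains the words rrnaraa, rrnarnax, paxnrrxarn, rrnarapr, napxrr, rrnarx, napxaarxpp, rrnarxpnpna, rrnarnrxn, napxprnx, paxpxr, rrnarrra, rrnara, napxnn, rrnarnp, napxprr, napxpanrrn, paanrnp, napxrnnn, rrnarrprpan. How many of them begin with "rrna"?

Filter for entries beginning with "rrna":
Words under "rrna": rrnara, rrnaraa, rrnarapr, rrnarnax, rrnarnp, rrnarnrxn, rrnarrprpan, rrnarrra, rrnarx, rrnarxpnpna
Count: 10

10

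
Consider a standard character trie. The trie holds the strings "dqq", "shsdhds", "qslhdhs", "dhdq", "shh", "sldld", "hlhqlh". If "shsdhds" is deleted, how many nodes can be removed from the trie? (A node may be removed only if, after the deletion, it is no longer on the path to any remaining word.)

5

A node on "shsdhds"'s path can go only if nothing else ends at it or branches off below it.
The suffix "sdhds" (5 nodes) is used only by "shsdhds"; the node for "sh" still has the child "h", so pruning stops there.
Nodes removed: 5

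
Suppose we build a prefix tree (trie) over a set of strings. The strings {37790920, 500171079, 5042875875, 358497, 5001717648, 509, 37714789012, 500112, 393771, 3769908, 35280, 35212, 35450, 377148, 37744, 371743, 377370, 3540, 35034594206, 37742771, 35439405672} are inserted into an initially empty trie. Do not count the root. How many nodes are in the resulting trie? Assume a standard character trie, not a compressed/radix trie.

For each word, the new-node count is its length minus the longest prefix already in the trie:
  "37790920" → 8 new (3, 7, 7, 9, 0, 9, 2, 0)
  "500171079" → 9 new (5, 0, 0, 1, 7, 1, 0, 7, 9)
  "5042875875" → prefix "50" already present; 8 new (4, 2, 8, 7, 5, 8, 7, 5)
  "358497" → prefix "3" already present; 5 new (5, 8, 4, 9, 7)
  "5001717648" → prefix "500171" already present; 4 new (7, 6, 4, 8)
  "509" → prefix "50" already present; 1 new (9)
  "37714789012" → prefix "377" already present; 8 new (1, 4, 7, 8, 9, 0, 1, 2)
  "500112" → prefix "5001" already present; 2 new (1, 2)
  "393771" → prefix "3" already present; 5 new (9, 3, 7, 7, 1)
  "3769908" → prefix "37" already present; 5 new (6, 9, 9, 0, 8)
  "35280" → prefix "35" already present; 3 new (2, 8, 0)
  "35212" → prefix "352" already present; 2 new (1, 2)
  "35450" → prefix "35" already present; 3 new (4, 5, 0)
  "377148" → prefix "37714" already present; 1 new (8)
  "37744" → prefix "377" already present; 2 new (4, 4)
  "371743" → prefix "37" already present; 4 new (1, 7, 4, 3)
  "377370" → prefix "377" already present; 3 new (3, 7, 0)
  "3540" → prefix "354" already present; 1 new (0)
  "35034594206" → prefix "35" already present; 9 new (0, 3, 4, 5, 9, 4, 2, 0, 6)
  "37742771" → prefix "3774" already present; 4 new (2, 7, 7, 1)
  "35439405672" → prefix "354" already present; 8 new (3, 9, 4, 0, 5, 6, 7, 2)
Total nodes = 8 + 9 + 8 + 5 + 4 + 1 + 8 + 2 + 5 + 5 + 3 + 2 + 3 + 1 + 2 + 4 + 3 + 1 + 9 + 4 + 8 = 95

95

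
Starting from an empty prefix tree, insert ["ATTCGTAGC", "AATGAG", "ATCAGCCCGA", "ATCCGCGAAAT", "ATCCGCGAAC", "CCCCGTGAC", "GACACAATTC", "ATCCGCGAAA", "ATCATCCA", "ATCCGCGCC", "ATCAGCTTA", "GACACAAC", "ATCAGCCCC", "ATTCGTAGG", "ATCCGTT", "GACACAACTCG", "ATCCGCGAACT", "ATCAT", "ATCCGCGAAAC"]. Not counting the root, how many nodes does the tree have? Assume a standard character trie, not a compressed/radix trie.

For each word, the new-node count is its length minus the longest prefix already in the trie:
  "ATTCGTAGC" → 9 new (A, T, T, C, G, T, A, G, C)
  "AATGAG" → prefix "A" already present; 5 new (A, T, G, A, G)
  "ATCAGCCCGA" → prefix "AT" already present; 8 new (C, A, G, C, C, C, G, A)
  "ATCCGCGAAAT" → prefix "ATC" already present; 8 new (C, G, C, G, A, A, A, T)
  "ATCCGCGAAC" → prefix "ATCCGCGAA" already present; 1 new (C)
  "CCCCGTGAC" → 9 new (C, C, C, C, G, T, G, A, C)
  "GACACAATTC" → 10 new (G, A, C, A, C, A, A, T, T, C)
  "ATCCGCGAAA" → prefix "ATCCGCGAAA" already present; 0 new (none)
  "ATCATCCA" → prefix "ATCA" already present; 4 new (T, C, C, A)
  "ATCCGCGCC" → prefix "ATCCGCG" already present; 2 new (C, C)
  "ATCAGCTTA" → prefix "ATCAGC" already present; 3 new (T, T, A)
  "GACACAAC" → prefix "GACACAA" already present; 1 new (C)
  "ATCAGCCCC" → prefix "ATCAGCCC" already present; 1 new (C)
  "ATTCGTAGG" → prefix "ATTCGTAG" already present; 1 new (G)
  "ATCCGTT" → prefix "ATCCG" already present; 2 new (T, T)
  "GACACAACTCG" → prefix "GACACAAC" already present; 3 new (T, C, G)
  "ATCCGCGAACT" → prefix "ATCCGCGAAC" already present; 1 new (T)
  "ATCAT" → prefix "ATCAT" already present; 0 new (none)
  "ATCCGCGAAAC" → prefix "ATCCGCGAAA" already present; 1 new (C)
Total nodes = 9 + 5 + 8 + 8 + 1 + 9 + 10 + 0 + 4 + 2 + 3 + 1 + 1 + 1 + 2 + 3 + 1 + 0 + 1 = 69

69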